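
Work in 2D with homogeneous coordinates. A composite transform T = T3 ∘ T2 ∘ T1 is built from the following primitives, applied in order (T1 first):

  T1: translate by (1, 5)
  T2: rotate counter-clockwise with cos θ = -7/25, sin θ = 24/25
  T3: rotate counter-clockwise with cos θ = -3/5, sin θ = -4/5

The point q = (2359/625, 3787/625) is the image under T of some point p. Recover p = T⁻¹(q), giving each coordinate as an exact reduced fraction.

T1 = [1 0 1; 0 1 5; 0 0 1]
T2·T1 = [-7/25 -24/25 -127/25; 24/25 -7/25 -11/25; 0 0 1]
T3·…·T1 = [117/125 44/125 337/125; -44/125 117/125 541/125; 0 0 1]
det M = 1; M⁻¹ = [117/125 -44/125 -1; 44/125 117/125 -5; 0 0 1]
M⁻¹ · (2359/625, 3787/625)ᵀ = (2/5, 2)ᵀ

p = (2/5, 2)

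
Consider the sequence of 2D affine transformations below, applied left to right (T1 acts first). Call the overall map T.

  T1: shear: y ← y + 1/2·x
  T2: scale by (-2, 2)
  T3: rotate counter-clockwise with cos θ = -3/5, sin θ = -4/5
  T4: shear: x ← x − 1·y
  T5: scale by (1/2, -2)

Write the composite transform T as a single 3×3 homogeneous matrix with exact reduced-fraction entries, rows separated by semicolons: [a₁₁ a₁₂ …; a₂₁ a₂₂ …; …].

T1 = [1 0 0; 1/2 1 0; 0 0 1]
T2·T1 = [-2 0 0; 1 2 0; 0 0 1]
T3·…·T1 = [2 8/5 0; 1 -6/5 0; 0 0 1]
T4·…·T1 = [1 14/5 0; 1 -6/5 0; 0 0 1]
T5·…·T1 = [1/2 7/5 0; -2 12/5 0; 0 0 1]

T = [1/2 7/5 0; -2 12/5 0; 0 0 1]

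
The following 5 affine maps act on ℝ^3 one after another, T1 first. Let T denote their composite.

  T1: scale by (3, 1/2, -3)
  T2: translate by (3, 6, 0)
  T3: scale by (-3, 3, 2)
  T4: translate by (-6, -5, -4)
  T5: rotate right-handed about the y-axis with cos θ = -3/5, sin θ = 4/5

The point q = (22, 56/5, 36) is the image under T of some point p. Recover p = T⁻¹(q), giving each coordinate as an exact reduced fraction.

T1 = [3 0 0 0; 0 1/2 0 0; 0 0 -3 0; 0 0 0 1]
T2·T1 = [3 0 0 3; 0 1/2 0 6; 0 0 -3 0; 0 0 0 1]
T3·…·T1 = [-9 0 0 -9; 0 3/2 0 18; 0 0 -6 0; 0 0 0 1]
T4·…·T1 = [-9 0 0 -15; 0 3/2 0 13; 0 0 -6 -4; 0 0 0 1]
T5·…·T1 = [27/5 0 -24/5 29/5; 0 3/2 0 13; 36/5 0 18/5 72/5; 0 0 0 1]
det M = 81; M⁻¹ = [1/15 0 4/45 -5/3; 0 2/3 0 -26/3; -2/15 0 1/10 -2/3; 0 0 0 1]
M⁻¹ · (22, 56/5, 36)ᵀ = (3, -6/5, 0)ᵀ

p = (3, -6/5, 0)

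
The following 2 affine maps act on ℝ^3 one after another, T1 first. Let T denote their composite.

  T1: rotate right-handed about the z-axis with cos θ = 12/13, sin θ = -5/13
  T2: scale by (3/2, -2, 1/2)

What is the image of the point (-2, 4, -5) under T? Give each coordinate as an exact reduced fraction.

T(p) = (-6/13, -116/13, -5/2)

T1 rotate right-handed about the z-axis with cos θ = 12/13, sin θ = -5/13: (-2, 4, -5) → (-4/13, 58/13, -5)
T2 scale by (3/2, -2, 1/2): (-4/13, 58/13, -5) → (-6/13, -116/13, -5/2)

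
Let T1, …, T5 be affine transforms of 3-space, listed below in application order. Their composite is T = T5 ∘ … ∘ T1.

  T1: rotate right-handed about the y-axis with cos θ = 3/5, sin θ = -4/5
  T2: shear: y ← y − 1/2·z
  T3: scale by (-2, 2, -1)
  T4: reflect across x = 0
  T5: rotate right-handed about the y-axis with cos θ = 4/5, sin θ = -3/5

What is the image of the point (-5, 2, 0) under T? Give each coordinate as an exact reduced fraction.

T1 rotate right-handed about the y-axis with cos θ = 3/5, sin θ = -4/5: (-5, 2, 0) → (-3, 2, -4)
T2 shear: y ← y − 1/2·z: (-3, 2, -4) → (-3, 4, -4)
T3 scale by (-2, 2, -1): (-3, 4, -4) → (6, 8, 4)
T4 reflect across x = 0: (6, 8, 4) → (-6, 8, 4)
T5 rotate right-handed about the y-axis with cos θ = 4/5, sin θ = -3/5: (-6, 8, 4) → (-36/5, 8, -2/5)

T(p) = (-36/5, 8, -2/5)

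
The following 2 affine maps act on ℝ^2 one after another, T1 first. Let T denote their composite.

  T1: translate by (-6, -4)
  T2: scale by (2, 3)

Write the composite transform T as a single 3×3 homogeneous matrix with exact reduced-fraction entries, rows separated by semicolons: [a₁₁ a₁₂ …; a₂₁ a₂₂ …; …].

T = [2 0 -12; 0 3 -12; 0 0 1]

T1 = [1 0 -6; 0 1 -4; 0 0 1]
T2·T1 = [2 0 -12; 0 3 -12; 0 0 1]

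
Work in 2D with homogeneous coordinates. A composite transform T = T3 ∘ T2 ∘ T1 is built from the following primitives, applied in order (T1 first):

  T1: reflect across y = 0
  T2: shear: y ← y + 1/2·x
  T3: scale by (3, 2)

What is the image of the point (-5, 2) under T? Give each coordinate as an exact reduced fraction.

T(p) = (-15, -9)

T1 reflect across y = 0: (-5, 2) → (-5, -2)
T2 shear: y ← y + 1/2·x: (-5, -2) → (-5, -9/2)
T3 scale by (3, 2): (-5, -9/2) → (-15, -9)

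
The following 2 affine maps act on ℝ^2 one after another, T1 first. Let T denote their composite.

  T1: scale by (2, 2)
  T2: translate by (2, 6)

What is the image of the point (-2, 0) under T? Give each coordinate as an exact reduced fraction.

T(p) = (-2, 6)

T1 scale by (2, 2): (-2, 0) → (-4, 0)
T2 translate by (2, 6): (-4, 0) → (-2, 6)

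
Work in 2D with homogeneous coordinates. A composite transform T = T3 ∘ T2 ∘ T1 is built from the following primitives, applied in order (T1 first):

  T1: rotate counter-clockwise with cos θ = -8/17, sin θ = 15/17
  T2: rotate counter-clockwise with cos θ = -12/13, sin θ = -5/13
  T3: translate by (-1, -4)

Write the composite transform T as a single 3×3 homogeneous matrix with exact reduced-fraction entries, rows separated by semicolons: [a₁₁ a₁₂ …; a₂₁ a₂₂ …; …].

T1 = [-8/17 -15/17 0; 15/17 -8/17 0; 0 0 1]
T2·T1 = [171/221 140/221 0; -140/221 171/221 0; 0 0 1]
T3·…·T1 = [171/221 140/221 -1; -140/221 171/221 -4; 0 0 1]

T = [171/221 140/221 -1; -140/221 171/221 -4; 0 0 1]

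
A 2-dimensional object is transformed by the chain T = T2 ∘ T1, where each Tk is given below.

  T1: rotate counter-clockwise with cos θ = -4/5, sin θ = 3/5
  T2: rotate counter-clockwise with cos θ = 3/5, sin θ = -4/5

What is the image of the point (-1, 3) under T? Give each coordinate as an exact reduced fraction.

T1 rotate counter-clockwise with cos θ = -4/5, sin θ = 3/5: (-1, 3) → (-1, -3)
T2 rotate counter-clockwise with cos θ = 3/5, sin θ = -4/5: (-1, -3) → (-3, -1)

T(p) = (-3, -1)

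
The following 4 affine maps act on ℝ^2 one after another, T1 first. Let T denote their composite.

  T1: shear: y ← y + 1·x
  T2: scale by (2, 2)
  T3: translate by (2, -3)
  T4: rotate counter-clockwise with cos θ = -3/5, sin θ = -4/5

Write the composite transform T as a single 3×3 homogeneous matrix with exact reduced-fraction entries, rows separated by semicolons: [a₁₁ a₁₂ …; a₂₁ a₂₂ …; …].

T = [2/5 8/5 -18/5; -14/5 -6/5 1/5; 0 0 1]

T1 = [1 0 0; 1 1 0; 0 0 1]
T2·T1 = [2 0 0; 2 2 0; 0 0 1]
T3·…·T1 = [2 0 2; 2 2 -3; 0 0 1]
T4·…·T1 = [2/5 8/5 -18/5; -14/5 -6/5 1/5; 0 0 1]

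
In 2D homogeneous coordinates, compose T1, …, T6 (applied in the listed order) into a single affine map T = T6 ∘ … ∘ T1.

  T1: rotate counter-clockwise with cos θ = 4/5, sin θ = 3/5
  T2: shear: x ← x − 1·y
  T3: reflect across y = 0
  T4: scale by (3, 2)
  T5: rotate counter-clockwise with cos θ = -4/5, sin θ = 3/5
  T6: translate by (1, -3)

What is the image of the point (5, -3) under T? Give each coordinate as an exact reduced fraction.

T1 rotate counter-clockwise with cos θ = 4/5, sin θ = 3/5: (5, -3) → (29/5, 3/5)
T2 shear: x ← x − 1·y: (29/5, 3/5) → (26/5, 3/5)
T3 reflect across y = 0: (26/5, 3/5) → (26/5, -3/5)
T4 scale by (3, 2): (26/5, -3/5) → (78/5, -6/5)
T5 rotate counter-clockwise with cos θ = -4/5, sin θ = 3/5: (78/5, -6/5) → (-294/25, 258/25)
T6 translate by (1, -3): (-294/25, 258/25) → (-269/25, 183/25)

T(p) = (-269/25, 183/25)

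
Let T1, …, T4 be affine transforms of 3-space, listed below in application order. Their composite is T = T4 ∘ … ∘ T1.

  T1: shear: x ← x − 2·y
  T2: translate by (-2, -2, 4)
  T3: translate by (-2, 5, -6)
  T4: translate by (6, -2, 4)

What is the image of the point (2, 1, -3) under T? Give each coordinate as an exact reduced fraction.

T1 shear: x ← x − 2·y: (2, 1, -3) → (0, 1, -3)
T2 translate by (-2, -2, 4): (0, 1, -3) → (-2, -1, 1)
T3 translate by (-2, 5, -6): (-2, -1, 1) → (-4, 4, -5)
T4 translate by (6, -2, 4): (-4, 4, -5) → (2, 2, -1)

T(p) = (2, 2, -1)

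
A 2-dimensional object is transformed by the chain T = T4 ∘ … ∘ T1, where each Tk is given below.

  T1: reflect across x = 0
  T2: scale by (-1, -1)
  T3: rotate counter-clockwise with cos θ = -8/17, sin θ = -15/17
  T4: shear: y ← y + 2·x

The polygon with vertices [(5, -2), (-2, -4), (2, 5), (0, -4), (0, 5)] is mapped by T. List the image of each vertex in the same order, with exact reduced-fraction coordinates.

image vertices: (-10/17, -111/17), (76/17, 150/17), (-91/17, -172/17), (60/17, 88/17), (-75/17, -110/17)

T1 reflect across x = 0: (5, -2) → (-5, -2); (-2, -4) → (2, -4); (2, 5) → (-2, 5); (0, -4) → (0, -4); (0, 5) → (0, 5)
T2 scale by (-1, -1): (-5, -2) → (5, 2); (2, -4) → (-2, 4); (-2, 5) → (2, -5); (0, -4) → (0, 4); (0, 5) → (0, -5)
T3 rotate counter-clockwise with cos θ = -8/17, sin θ = -15/17: (5, 2) → (-10/17, -91/17); (-2, 4) → (76/17, -2/17); (2, -5) → (-91/17, 10/17); (0, 4) → (60/17, -32/17); (0, -5) → (-75/17, 40/17)
T4 shear: y ← y + 2·x: (-10/17, -91/17) → (-10/17, -111/17); (76/17, -2/17) → (76/17, 150/17); (-91/17, 10/17) → (-91/17, -172/17); (60/17, -32/17) → (60/17, 88/17); (-75/17, 40/17) → (-75/17, -110/17)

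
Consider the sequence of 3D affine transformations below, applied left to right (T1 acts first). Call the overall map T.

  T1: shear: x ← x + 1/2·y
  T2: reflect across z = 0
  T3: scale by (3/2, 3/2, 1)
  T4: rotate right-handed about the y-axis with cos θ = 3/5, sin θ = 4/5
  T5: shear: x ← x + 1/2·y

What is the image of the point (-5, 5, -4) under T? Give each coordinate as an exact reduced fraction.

T(p) = (47/10, 15/2, 27/5)

T1 shear: x ← x + 1/2·y: (-5, 5, -4) → (-5/2, 5, -4)
T2 reflect across z = 0: (-5/2, 5, -4) → (-5/2, 5, 4)
T3 scale by (3/2, 3/2, 1): (-5/2, 5, 4) → (-15/4, 15/2, 4)
T4 rotate right-handed about the y-axis with cos θ = 3/5, sin θ = 4/5: (-15/4, 15/2, 4) → (19/20, 15/2, 27/5)
T5 shear: x ← x + 1/2·y: (19/20, 15/2, 27/5) → (47/10, 15/2, 27/5)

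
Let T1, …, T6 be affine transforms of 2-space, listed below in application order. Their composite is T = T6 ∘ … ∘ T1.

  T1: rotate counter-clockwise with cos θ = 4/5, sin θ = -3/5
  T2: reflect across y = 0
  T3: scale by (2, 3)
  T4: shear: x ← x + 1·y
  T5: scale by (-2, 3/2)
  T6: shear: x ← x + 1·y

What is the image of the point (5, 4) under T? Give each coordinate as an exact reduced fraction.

T(p) = (-253/10, -9/10)

T1 rotate counter-clockwise with cos θ = 4/5, sin θ = -3/5: (5, 4) → (32/5, 1/5)
T2 reflect across y = 0: (32/5, 1/5) → (32/5, -1/5)
T3 scale by (2, 3): (32/5, -1/5) → (64/5, -3/5)
T4 shear: x ← x + 1·y: (64/5, -3/5) → (61/5, -3/5)
T5 scale by (-2, 3/2): (61/5, -3/5) → (-122/5, -9/10)
T6 shear: x ← x + 1·y: (-122/5, -9/10) → (-253/10, -9/10)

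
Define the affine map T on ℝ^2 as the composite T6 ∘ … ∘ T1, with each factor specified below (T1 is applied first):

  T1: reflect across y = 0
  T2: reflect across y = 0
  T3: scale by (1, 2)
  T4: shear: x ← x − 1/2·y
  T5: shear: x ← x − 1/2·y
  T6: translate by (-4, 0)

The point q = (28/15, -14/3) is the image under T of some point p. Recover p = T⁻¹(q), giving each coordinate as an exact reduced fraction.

p = (6/5, -7/3)

T1 = [1 0 0; 0 -1 0; 0 0 1]
T2·T1 = [1 0 0; 0 1 0; 0 0 1]
T3·…·T1 = [1 0 0; 0 2 0; 0 0 1]
T4·…·T1 = [1 -1 0; 0 2 0; 0 0 1]
T5·…·T1 = [1 -2 0; 0 2 0; 0 0 1]
T6·…·T1 = [1 -2 -4; 0 2 0; 0 0 1]
det M = 2; M⁻¹ = [1 1 4; 0 1/2 0; 0 0 1]
M⁻¹ · (28/15, -14/3)ᵀ = (6/5, -7/3)ᵀ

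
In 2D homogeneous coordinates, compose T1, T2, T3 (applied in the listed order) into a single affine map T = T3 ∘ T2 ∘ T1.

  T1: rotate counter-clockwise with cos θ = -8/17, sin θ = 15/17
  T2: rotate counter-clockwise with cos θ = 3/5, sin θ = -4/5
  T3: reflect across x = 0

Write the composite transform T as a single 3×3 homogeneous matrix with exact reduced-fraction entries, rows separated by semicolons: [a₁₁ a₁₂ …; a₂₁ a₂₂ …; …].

T = [-36/85 77/85 0; 77/85 36/85 0; 0 0 1]

T1 = [-8/17 -15/17 0; 15/17 -8/17 0; 0 0 1]
T2·T1 = [36/85 -77/85 0; 77/85 36/85 0; 0 0 1]
T3·…·T1 = [-36/85 77/85 0; 77/85 36/85 0; 0 0 1]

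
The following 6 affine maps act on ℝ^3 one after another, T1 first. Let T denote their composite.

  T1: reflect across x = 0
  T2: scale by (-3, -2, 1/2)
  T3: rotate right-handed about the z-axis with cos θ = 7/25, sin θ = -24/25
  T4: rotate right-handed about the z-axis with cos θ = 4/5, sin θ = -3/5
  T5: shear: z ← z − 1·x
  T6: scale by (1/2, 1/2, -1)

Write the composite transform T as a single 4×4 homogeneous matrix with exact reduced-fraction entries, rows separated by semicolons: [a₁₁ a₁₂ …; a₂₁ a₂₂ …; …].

T1 = [-1 0 0 0; 0 1 0 0; 0 0 1 0; 0 0 0 1]
T2·T1 = [3 0 0 0; 0 -2 0 0; 0 0 1/2 0; 0 0 0 1]
T3·…·T1 = [21/25 -48/25 0 0; -72/25 -14/25 0 0; 0 0 1/2 0; 0 0 0 1]
T4·…·T1 = [-132/125 -234/125 0 0; -351/125 88/125 0 0; 0 0 1/2 0; 0 0 0 1]
T5·…·T1 = [-132/125 -234/125 0 0; -351/125 88/125 0 0; 132/125 234/125 1/2 0; 0 0 0 1]
T6·…·T1 = [-66/125 -117/125 0 0; -351/250 44/125 0 0; -132/125 -234/125 -1/2 0; 0 0 0 1]

T = [-66/125 -117/125 0 0; -351/250 44/125 0 0; -132/125 -234/125 -1/2 0; 0 0 0 1]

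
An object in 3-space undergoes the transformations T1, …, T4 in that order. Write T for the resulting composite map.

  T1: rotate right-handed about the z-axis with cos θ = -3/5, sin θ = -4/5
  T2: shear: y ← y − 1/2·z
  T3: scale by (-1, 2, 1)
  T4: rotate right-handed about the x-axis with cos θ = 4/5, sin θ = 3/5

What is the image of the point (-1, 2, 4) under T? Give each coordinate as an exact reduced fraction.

T(p) = (-11/5, -156/25, 8/25)

T1 rotate right-handed about the z-axis with cos θ = -3/5, sin θ = -4/5: (-1, 2, 4) → (11/5, -2/5, 4)
T2 shear: y ← y − 1/2·z: (11/5, -2/5, 4) → (11/5, -12/5, 4)
T3 scale by (-1, 2, 1): (11/5, -12/5, 4) → (-11/5, -24/5, 4)
T4 rotate right-handed about the x-axis with cos θ = 4/5, sin θ = 3/5: (-11/5, -24/5, 4) → (-11/5, -156/25, 8/25)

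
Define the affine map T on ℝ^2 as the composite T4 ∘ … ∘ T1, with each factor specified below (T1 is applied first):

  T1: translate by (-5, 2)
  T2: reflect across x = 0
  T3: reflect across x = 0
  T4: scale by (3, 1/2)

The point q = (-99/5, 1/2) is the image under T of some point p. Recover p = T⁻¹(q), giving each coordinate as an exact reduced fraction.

p = (-8/5, -1)

T1 = [1 0 -5; 0 1 2; 0 0 1]
T2·T1 = [-1 0 5; 0 1 2; 0 0 1]
T3·…·T1 = [1 0 -5; 0 1 2; 0 0 1]
T4·…·T1 = [3 0 -15; 0 1/2 1; 0 0 1]
det M = 3/2; M⁻¹ = [1/3 0 5; 0 2 -2; 0 0 1]
M⁻¹ · (-99/5, 1/2)ᵀ = (-8/5, -1)ᵀ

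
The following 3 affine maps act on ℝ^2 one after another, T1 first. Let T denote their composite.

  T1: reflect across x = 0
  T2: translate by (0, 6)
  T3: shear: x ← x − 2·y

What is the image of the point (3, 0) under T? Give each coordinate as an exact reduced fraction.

T1 reflect across x = 0: (3, 0) → (-3, 0)
T2 translate by (0, 6): (-3, 0) → (-3, 6)
T3 shear: x ← x − 2·y: (-3, 6) → (-15, 6)

T(p) = (-15, 6)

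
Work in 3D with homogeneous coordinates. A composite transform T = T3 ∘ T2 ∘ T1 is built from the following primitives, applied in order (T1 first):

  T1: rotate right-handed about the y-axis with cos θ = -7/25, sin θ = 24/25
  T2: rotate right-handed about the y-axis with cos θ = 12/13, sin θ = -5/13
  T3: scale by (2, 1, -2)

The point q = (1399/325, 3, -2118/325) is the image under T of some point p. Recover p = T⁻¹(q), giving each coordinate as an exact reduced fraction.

p = (-3, 3, 5/2)

T1 = [-7/25 0 24/25 0; 0 1 0 0; -24/25 0 -7/25 0; 0 0 0 1]
T2·T1 = [36/325 0 323/325 0; 0 1 0 0; -323/325 0 36/325 0; 0 0 0 1]
T3·…·T1 = [72/325 0 646/325 0; 0 1 0 0; 646/325 0 -72/325 0; 0 0 0 1]
det M = -4; M⁻¹ = [18/325 0 323/650 0; 0 1 0 0; 323/650 0 -18/325 0; 0 0 0 1]
M⁻¹ · (1399/325, 3, -2118/325)ᵀ = (-3, 3, 5/2)ᵀ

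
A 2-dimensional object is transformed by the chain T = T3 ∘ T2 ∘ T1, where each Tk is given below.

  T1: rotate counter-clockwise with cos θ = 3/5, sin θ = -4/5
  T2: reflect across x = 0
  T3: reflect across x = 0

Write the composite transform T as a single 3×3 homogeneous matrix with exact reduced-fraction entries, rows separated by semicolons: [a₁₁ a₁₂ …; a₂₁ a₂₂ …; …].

T1 = [3/5 4/5 0; -4/5 3/5 0; 0 0 1]
T2·T1 = [-3/5 -4/5 0; -4/5 3/5 0; 0 0 1]
T3·…·T1 = [3/5 4/5 0; -4/5 3/5 0; 0 0 1]

T = [3/5 4/5 0; -4/5 3/5 0; 0 0 1]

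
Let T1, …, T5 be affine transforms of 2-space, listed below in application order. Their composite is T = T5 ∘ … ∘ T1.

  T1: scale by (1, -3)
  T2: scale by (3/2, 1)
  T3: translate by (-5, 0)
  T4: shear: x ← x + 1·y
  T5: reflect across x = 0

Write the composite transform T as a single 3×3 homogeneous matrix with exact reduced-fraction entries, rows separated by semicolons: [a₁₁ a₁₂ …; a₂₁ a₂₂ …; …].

T = [-3/2 3 5; 0 -3 0; 0 0 1]

T1 = [1 0 0; 0 -3 0; 0 0 1]
T2·T1 = [3/2 0 0; 0 -3 0; 0 0 1]
T3·…·T1 = [3/2 0 -5; 0 -3 0; 0 0 1]
T4·…·T1 = [3/2 -3 -5; 0 -3 0; 0 0 1]
T5·…·T1 = [-3/2 3 5; 0 -3 0; 0 0 1]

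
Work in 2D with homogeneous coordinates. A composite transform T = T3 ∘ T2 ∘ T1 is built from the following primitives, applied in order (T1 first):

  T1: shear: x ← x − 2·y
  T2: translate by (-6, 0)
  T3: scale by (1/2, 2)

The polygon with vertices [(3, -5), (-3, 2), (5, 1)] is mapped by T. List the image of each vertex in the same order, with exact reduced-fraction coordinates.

T1 shear: x ← x − 2·y: (3, -5) → (13, -5); (-3, 2) → (-7, 2); (5, 1) → (3, 1)
T2 translate by (-6, 0): (13, -5) → (7, -5); (-7, 2) → (-13, 2); (3, 1) → (-3, 1)
T3 scale by (1/2, 2): (7, -5) → (7/2, -10); (-13, 2) → (-13/2, 4); (-3, 1) → (-3/2, 2)

image vertices: (7/2, -10), (-13/2, 4), (-3/2, 2)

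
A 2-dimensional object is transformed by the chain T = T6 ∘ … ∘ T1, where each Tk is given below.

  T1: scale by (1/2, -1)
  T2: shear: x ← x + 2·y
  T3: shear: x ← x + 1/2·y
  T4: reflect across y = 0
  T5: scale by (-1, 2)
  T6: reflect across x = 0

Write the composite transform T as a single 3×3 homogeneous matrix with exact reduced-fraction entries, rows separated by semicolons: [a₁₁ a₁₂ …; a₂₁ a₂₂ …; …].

T1 = [1/2 0 0; 0 -1 0; 0 0 1]
T2·T1 = [1/2 -2 0; 0 -1 0; 0 0 1]
T3·…·T1 = [1/2 -5/2 0; 0 -1 0; 0 0 1]
T4·…·T1 = [1/2 -5/2 0; 0 1 0; 0 0 1]
T5·…·T1 = [-1/2 5/2 0; 0 2 0; 0 0 1]
T6·…·T1 = [1/2 -5/2 0; 0 2 0; 0 0 1]

T = [1/2 -5/2 0; 0 2 0; 0 0 1]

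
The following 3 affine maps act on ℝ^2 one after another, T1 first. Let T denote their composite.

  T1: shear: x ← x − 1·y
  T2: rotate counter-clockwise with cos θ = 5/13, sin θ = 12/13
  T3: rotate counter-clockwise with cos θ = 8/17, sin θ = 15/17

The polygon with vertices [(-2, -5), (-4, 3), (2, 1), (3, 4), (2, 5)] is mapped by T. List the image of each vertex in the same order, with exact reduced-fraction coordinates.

T1 shear: x ← x − 1·y: (-2, -5) → (3, -5); (-4, 3) → (-7, 3); (2, 1) → (1, 1); (3, 4) → (-1, 4); (2, 5) → (-3, 5)
T2 rotate counter-clockwise with cos θ = 5/13, sin θ = 12/13: (3, -5) → (75/13, 11/13); (-7, 3) → (-71/13, -69/13); (1, 1) → (-7/13, 17/13); (-1, 4) → (-53/13, 8/13); (-3, 5) → (-75/13, -11/13)
T3 rotate counter-clockwise with cos θ = 8/17, sin θ = 15/17: (75/13, 11/13) → (435/221, 1213/221); (-71/13, -69/13) → (467/221, -1617/221); (-7/13, 17/13) → (-311/221, 31/221); (-53/13, 8/13) → (-32/13, -43/13); (-75/13, -11/13) → (-435/221, -1213/221)

image vertices: (435/221, 1213/221), (467/221, -1617/221), (-311/221, 31/221), (-32/13, -43/13), (-435/221, -1213/221)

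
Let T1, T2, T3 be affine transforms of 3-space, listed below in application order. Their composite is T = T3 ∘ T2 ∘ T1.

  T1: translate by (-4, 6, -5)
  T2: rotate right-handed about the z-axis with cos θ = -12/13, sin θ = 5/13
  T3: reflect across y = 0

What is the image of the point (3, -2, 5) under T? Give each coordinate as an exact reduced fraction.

T1 translate by (-4, 6, -5): (3, -2, 5) → (-1, 4, 0)
T2 rotate right-handed about the z-axis with cos θ = -12/13, sin θ = 5/13: (-1, 4, 0) → (-8/13, -53/13, 0)
T3 reflect across y = 0: (-8/13, -53/13, 0) → (-8/13, 53/13, 0)

T(p) = (-8/13, 53/13, 0)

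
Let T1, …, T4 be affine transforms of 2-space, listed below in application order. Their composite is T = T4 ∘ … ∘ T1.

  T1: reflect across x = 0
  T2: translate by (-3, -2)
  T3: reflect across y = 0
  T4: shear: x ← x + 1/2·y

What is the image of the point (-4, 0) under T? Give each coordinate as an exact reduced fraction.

T(p) = (2, 2)

T1 reflect across x = 0: (-4, 0) → (4, 0)
T2 translate by (-3, -2): (4, 0) → (1, -2)
T3 reflect across y = 0: (1, -2) → (1, 2)
T4 shear: x ← x + 1/2·y: (1, 2) → (2, 2)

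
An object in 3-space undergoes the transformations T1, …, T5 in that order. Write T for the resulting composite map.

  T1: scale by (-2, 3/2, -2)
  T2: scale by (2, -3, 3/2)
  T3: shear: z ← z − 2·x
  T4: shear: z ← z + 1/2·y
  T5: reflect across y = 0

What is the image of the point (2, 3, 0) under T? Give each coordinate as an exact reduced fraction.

T1 scale by (-2, 3/2, -2): (2, 3, 0) → (-4, 9/2, 0)
T2 scale by (2, -3, 3/2): (-4, 9/2, 0) → (-8, -27/2, 0)
T3 shear: z ← z − 2·x: (-8, -27/2, 0) → (-8, -27/2, 16)
T4 shear: z ← z + 1/2·y: (-8, -27/2, 16) → (-8, -27/2, 37/4)
T5 reflect across y = 0: (-8, -27/2, 37/4) → (-8, 27/2, 37/4)

T(p) = (-8, 27/2, 37/4)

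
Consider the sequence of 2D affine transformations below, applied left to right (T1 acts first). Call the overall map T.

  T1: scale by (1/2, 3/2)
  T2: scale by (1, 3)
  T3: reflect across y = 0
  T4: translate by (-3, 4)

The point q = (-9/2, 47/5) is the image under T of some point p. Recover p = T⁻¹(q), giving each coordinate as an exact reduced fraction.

p = (-3, -6/5)

T1 = [1/2 0 0; 0 3/2 0; 0 0 1]
T2·T1 = [1/2 0 0; 0 9/2 0; 0 0 1]
T3·…·T1 = [1/2 0 0; 0 -9/2 0; 0 0 1]
T4·…·T1 = [1/2 0 -3; 0 -9/2 4; 0 0 1]
det M = -9/4; M⁻¹ = [2 0 6; 0 -2/9 8/9; 0 0 1]
M⁻¹ · (-9/2, 47/5)ᵀ = (-3, -6/5)ᵀ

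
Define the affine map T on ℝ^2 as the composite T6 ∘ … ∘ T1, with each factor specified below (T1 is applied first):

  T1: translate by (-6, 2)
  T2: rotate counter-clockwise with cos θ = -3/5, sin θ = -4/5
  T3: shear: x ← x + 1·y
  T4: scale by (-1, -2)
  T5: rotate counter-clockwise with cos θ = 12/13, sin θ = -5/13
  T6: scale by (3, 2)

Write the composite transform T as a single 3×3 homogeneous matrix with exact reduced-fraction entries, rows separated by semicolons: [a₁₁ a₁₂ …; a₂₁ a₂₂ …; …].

T = [372/65 54/65 -2124/65; 122/65 154/65 -424/65; 0 0 1]

T1 = [1 0 -6; 0 1 2; 0 0 1]
T2·T1 = [-3/5 4/5 26/5; -4/5 -3/5 18/5; 0 0 1]
T3·…·T1 = [-7/5 1/5 44/5; -4/5 -3/5 18/5; 0 0 1]
T4·…·T1 = [7/5 -1/5 -44/5; 8/5 6/5 -36/5; 0 0 1]
T5·…·T1 = [124/65 18/65 -708/65; 61/65 77/65 -212/65; 0 0 1]
T6·…·T1 = [372/65 54/65 -2124/65; 122/65 154/65 -424/65; 0 0 1]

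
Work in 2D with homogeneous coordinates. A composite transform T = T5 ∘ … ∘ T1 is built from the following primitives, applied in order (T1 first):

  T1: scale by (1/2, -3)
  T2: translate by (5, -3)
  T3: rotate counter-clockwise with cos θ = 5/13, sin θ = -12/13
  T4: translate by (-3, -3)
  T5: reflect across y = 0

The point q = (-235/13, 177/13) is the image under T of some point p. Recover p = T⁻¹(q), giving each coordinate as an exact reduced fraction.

p = (-2, 5)

T1 = [1/2 0 0; 0 -3 0; 0 0 1]
T2·T1 = [1/2 0 5; 0 -3 -3; 0 0 1]
T3·…·T1 = [5/26 -36/13 -11/13; -6/13 -15/13 -75/13; 0 0 1]
T4·…·T1 = [5/26 -36/13 -50/13; -6/13 -15/13 -114/13; 0 0 1]
T5·…·T1 = [5/26 -36/13 -50/13; 6/13 15/13 114/13; 0 0 1]
det M = 3/2; M⁻¹ = [10/13 24/13 -172/13; -4/13 5/39 -30/13; 0 0 1]
M⁻¹ · (-235/13, 177/13)ᵀ = (-2, 5)ᵀ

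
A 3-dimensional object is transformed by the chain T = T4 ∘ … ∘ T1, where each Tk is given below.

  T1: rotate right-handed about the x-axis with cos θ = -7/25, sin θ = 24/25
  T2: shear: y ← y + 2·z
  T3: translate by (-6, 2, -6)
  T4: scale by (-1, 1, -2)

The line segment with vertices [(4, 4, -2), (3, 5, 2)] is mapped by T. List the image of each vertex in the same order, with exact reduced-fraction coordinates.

T1 rotate right-handed about the x-axis with cos θ = -7/25, sin θ = 24/25: (4, 4, -2) → (4, 4/5, 22/5); (3, 5, 2) → (3, -83/25, 106/25)
T2 shear: y ← y + 2·z: (4, 4/5, 22/5) → (4, 48/5, 22/5); (3, -83/25, 106/25) → (3, 129/25, 106/25)
T3 translate by (-6, 2, -6): (4, 48/5, 22/5) → (-2, 58/5, -8/5); (3, 129/25, 106/25) → (-3, 179/25, -44/25)
T4 scale by (-1, 1, -2): (-2, 58/5, -8/5) → (2, 58/5, 16/5); (-3, 179/25, -44/25) → (3, 179/25, 88/25)

image vertices: (2, 58/5, 16/5), (3, 179/25, 88/25)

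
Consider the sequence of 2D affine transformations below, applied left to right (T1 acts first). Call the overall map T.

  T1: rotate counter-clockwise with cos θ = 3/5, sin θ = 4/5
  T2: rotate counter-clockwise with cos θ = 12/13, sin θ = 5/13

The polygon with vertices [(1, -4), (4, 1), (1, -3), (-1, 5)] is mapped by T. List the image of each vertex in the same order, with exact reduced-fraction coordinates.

T1 rotate counter-clockwise with cos θ = 3/5, sin θ = 4/5: (1, -4) → (19/5, -8/5); (4, 1) → (8/5, 19/5); (1, -3) → (3, -1); (-1, 5) → (-23/5, 11/5)
T2 rotate counter-clockwise with cos θ = 12/13, sin θ = 5/13: (19/5, -8/5) → (268/65, -1/65); (8/5, 19/5) → (1/65, 268/65); (3, -1) → (41/13, 3/13); (-23/5, 11/5) → (-331/65, 17/65)

image vertices: (268/65, -1/65), (1/65, 268/65), (41/13, 3/13), (-331/65, 17/65)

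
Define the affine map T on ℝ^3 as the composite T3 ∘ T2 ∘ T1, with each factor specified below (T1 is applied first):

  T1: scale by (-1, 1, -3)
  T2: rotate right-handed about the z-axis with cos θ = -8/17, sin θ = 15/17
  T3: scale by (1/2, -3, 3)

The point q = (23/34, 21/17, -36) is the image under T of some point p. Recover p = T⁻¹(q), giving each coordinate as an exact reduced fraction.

T1 = [-1 0 0 0; 0 1 0 0; 0 0 -3 0; 0 0 0 1]
T2·T1 = [8/17 -15/17 0 0; -15/17 -8/17 0 0; 0 0 -3 0; 0 0 0 1]
T3·…·T1 = [4/17 -15/34 0 0; 45/17 24/17 0 0; 0 0 -9 0; 0 0 0 1]
det M = -27/2; M⁻¹ = [16/17 5/17 0 0; -30/17 8/51 0 0; 0 0 -1/9 0; 0 0 0 1]
M⁻¹ · (23/34, 21/17, -36)ᵀ = (1, -1, 4)ᵀ

p = (1, -1, 4)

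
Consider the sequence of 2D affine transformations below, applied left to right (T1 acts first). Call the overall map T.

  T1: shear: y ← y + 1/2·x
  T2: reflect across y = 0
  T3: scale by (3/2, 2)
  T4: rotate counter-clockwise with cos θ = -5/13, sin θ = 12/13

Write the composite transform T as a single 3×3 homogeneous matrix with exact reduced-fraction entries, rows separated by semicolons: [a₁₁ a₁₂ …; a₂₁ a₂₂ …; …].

T1 = [1 0 0; 1/2 1 0; 0 0 1]
T2·T1 = [1 0 0; -1/2 -1 0; 0 0 1]
T3·…·T1 = [3/2 0 0; -1 -2 0; 0 0 1]
T4·…·T1 = [9/26 24/13 0; 23/13 10/13 0; 0 0 1]

T = [9/26 24/13 0; 23/13 10/13 0; 0 0 1]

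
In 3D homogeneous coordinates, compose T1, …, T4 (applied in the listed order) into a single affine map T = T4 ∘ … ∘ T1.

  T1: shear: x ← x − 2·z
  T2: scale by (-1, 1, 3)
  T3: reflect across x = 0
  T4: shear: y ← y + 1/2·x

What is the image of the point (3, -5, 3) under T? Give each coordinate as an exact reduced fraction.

T(p) = (-3, -13/2, 9)

T1 shear: x ← x − 2·z: (3, -5, 3) → (-3, -5, 3)
T2 scale by (-1, 1, 3): (-3, -5, 3) → (3, -5, 9)
T3 reflect across x = 0: (3, -5, 9) → (-3, -5, 9)
T4 shear: y ← y + 1/2·x: (-3, -5, 9) → (-3, -13/2, 9)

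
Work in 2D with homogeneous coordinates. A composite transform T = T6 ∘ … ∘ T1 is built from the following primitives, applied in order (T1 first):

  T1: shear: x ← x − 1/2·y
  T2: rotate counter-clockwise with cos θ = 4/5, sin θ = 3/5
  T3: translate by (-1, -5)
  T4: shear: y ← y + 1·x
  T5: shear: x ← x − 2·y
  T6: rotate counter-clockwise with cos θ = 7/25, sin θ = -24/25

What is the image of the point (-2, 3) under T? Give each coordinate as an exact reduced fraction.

T1 shear: x ← x − 1/2·y: (-2, 3) → (-7/2, 3)
T2 rotate counter-clockwise with cos θ = 4/5, sin θ = 3/5: (-7/2, 3) → (-23/5, 3/10)
T3 translate by (-1, -5): (-23/5, 3/10) → (-28/5, -47/10)
T4 shear: y ← y + 1·x: (-28/5, -47/10) → (-28/5, -103/10)
T5 shear: x ← x − 2·y: (-28/5, -103/10) → (15, -103/10)
T6 rotate counter-clockwise with cos θ = 7/25, sin θ = -24/25: (15, -103/10) → (-711/125, -4321/250)

T(p) = (-711/125, -4321/250)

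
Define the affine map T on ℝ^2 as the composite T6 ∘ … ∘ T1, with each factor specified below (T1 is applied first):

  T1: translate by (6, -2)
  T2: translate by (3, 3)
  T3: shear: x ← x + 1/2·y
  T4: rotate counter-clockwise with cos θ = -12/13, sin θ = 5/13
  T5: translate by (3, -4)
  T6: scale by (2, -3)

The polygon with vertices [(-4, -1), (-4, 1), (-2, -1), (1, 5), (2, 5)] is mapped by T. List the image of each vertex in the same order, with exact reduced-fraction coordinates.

image vertices: (-42/13, 81/13), (-86/13, 138/13), (-90/13, 51/13), (-294/13, 177/13), (-318/13, 162/13)

T1 translate by (6, -2): (-4, -1) → (2, -3); (-4, 1) → (2, -1); (-2, -1) → (4, -3); (1, 5) → (7, 3); (2, 5) → (8, 3)
T2 translate by (3, 3): (2, -3) → (5, 0); (2, -1) → (5, 2); (4, -3) → (7, 0); (7, 3) → (10, 6); (8, 3) → (11, 6)
T3 shear: x ← x + 1/2·y: (5, 0) → (5, 0); (5, 2) → (6, 2); (7, 0) → (7, 0); (10, 6) → (13, 6); (11, 6) → (14, 6)
T4 rotate counter-clockwise with cos θ = -12/13, sin θ = 5/13: (5, 0) → (-60/13, 25/13); (6, 2) → (-82/13, 6/13); (7, 0) → (-84/13, 35/13); (13, 6) → (-186/13, -7/13); (14, 6) → (-198/13, -2/13)
T5 translate by (3, -4): (-60/13, 25/13) → (-21/13, -27/13); (-82/13, 6/13) → (-43/13, -46/13); (-84/13, 35/13) → (-45/13, -17/13); (-186/13, -7/13) → (-147/13, -59/13); (-198/13, -2/13) → (-159/13, -54/13)
T6 scale by (2, -3): (-21/13, -27/13) → (-42/13, 81/13); (-43/13, -46/13) → (-86/13, 138/13); (-45/13, -17/13) → (-90/13, 51/13); (-147/13, -59/13) → (-294/13, 177/13); (-159/13, -54/13) → (-318/13, 162/13)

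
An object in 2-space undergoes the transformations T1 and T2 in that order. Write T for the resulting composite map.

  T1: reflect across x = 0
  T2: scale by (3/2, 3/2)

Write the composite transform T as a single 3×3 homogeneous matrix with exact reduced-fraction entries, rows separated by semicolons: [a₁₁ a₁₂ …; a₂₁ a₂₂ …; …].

T = [-3/2 0 0; 0 3/2 0; 0 0 1]

T1 = [-1 0 0; 0 1 0; 0 0 1]
T2·T1 = [-3/2 0 0; 0 3/2 0; 0 0 1]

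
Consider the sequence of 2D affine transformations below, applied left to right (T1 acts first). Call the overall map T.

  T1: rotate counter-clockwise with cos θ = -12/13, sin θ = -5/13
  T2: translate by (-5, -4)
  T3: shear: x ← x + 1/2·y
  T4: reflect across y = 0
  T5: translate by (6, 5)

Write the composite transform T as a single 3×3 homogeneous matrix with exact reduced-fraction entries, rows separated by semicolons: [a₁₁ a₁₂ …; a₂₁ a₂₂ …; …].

T1 = [-12/13 5/13 0; -5/13 -12/13 0; 0 0 1]
T2·T1 = [-12/13 5/13 -5; -5/13 -12/13 -4; 0 0 1]
T3·…·T1 = [-29/26 -1/13 -7; -5/13 -12/13 -4; 0 0 1]
T4·…·T1 = [-29/26 -1/13 -7; 5/13 12/13 4; 0 0 1]
T5·…·T1 = [-29/26 -1/13 -1; 5/13 12/13 9; 0 0 1]

T = [-29/26 -1/13 -1; 5/13 12/13 9; 0 0 1]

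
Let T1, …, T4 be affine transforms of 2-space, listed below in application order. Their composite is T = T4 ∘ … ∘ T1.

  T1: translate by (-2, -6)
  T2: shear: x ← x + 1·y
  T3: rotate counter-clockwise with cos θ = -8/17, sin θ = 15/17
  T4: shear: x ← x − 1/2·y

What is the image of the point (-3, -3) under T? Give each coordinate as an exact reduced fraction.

T1 translate by (-2, -6): (-3, -3) → (-5, -9)
T2 shear: x ← x + 1·y: (-5, -9) → (-14, -9)
T3 rotate counter-clockwise with cos θ = -8/17, sin θ = 15/17: (-14, -9) → (247/17, -138/17)
T4 shear: x ← x − 1/2·y: (247/17, -138/17) → (316/17, -138/17)

T(p) = (316/17, -138/17)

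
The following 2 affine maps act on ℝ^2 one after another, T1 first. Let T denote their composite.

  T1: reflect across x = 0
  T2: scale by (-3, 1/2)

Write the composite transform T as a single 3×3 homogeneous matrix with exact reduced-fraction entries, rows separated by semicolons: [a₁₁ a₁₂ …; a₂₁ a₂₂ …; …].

T1 = [-1 0 0; 0 1 0; 0 0 1]
T2·T1 = [3 0 0; 0 1/2 0; 0 0 1]

T = [3 0 0; 0 1/2 0; 0 0 1]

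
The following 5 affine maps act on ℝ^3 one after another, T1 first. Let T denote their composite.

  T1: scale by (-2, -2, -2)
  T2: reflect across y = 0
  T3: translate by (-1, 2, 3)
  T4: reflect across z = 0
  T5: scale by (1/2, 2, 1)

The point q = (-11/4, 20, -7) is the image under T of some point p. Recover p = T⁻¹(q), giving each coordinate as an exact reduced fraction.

T1 = [-2 0 0 0; 0 -2 0 0; 0 0 -2 0; 0 0 0 1]
T2·T1 = [-2 0 0 0; 0 2 0 0; 0 0 -2 0; 0 0 0 1]
T3·…·T1 = [-2 0 0 -1; 0 2 0 2; 0 0 -2 3; 0 0 0 1]
T4·…·T1 = [-2 0 0 -1; 0 2 0 2; 0 0 2 -3; 0 0 0 1]
T5·…·T1 = [-1 0 0 -1/2; 0 4 0 4; 0 0 2 -3; 0 0 0 1]
det M = -8; M⁻¹ = [-1 0 0 -1/2; 0 1/4 0 -1; 0 0 1/2 3/2; 0 0 0 1]
M⁻¹ · (-11/4, 20, -7)ᵀ = (9/4, 4, -2)ᵀ

p = (9/4, 4, -2)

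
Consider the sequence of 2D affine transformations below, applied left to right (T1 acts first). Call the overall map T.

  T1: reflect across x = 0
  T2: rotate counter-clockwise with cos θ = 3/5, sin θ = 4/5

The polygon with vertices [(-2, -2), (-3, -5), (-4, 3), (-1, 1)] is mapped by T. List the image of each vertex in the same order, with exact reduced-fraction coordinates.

image vertices: (14/5, 2/5), (29/5, -3/5), (0, 5), (-1/5, 7/5)

T1 reflect across x = 0: (-2, -2) → (2, -2); (-3, -5) → (3, -5); (-4, 3) → (4, 3); (-1, 1) → (1, 1)
T2 rotate counter-clockwise with cos θ = 3/5, sin θ = 4/5: (2, -2) → (14/5, 2/5); (3, -5) → (29/5, -3/5); (4, 3) → (0, 5); (1, 1) → (-1/5, 7/5)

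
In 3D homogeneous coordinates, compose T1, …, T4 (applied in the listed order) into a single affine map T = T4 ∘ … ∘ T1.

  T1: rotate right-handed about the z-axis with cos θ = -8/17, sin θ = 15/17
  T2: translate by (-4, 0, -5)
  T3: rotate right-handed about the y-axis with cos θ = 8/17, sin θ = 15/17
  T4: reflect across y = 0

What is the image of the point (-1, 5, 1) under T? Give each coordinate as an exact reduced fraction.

T(p) = (-2100/289, 55/17, 1481/289)

T1 rotate right-handed about the z-axis with cos θ = -8/17, sin θ = 15/17: (-1, 5, 1) → (-67/17, -55/17, 1)
T2 translate by (-4, 0, -5): (-67/17, -55/17, 1) → (-135/17, -55/17, -4)
T3 rotate right-handed about the y-axis with cos θ = 8/17, sin θ = 15/17: (-135/17, -55/17, -4) → (-2100/289, -55/17, 1481/289)
T4 reflect across y = 0: (-2100/289, -55/17, 1481/289) → (-2100/289, 55/17, 1481/289)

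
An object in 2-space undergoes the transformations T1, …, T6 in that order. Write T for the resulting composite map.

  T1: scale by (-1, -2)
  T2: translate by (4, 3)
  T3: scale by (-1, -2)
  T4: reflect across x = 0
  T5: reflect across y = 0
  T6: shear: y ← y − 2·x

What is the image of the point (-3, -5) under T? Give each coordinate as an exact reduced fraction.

T(p) = (7, 12)

T1 scale by (-1, -2): (-3, -5) → (3, 10)
T2 translate by (4, 3): (3, 10) → (7, 13)
T3 scale by (-1, -2): (7, 13) → (-7, -26)
T4 reflect across x = 0: (-7, -26) → (7, -26)
T5 reflect across y = 0: (7, -26) → (7, 26)
T6 shear: y ← y − 2·x: (7, 26) → (7, 12)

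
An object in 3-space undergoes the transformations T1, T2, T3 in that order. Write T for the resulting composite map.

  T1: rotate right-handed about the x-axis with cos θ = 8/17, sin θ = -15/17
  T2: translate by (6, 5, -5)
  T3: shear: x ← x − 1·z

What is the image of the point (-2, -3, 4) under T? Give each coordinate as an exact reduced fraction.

T1 rotate right-handed about the x-axis with cos θ = 8/17, sin θ = -15/17: (-2, -3, 4) → (-2, 36/17, 77/17)
T2 translate by (6, 5, -5): (-2, 36/17, 77/17) → (4, 121/17, -8/17)
T3 shear: x ← x − 1·z: (4, 121/17, -8/17) → (76/17, 121/17, -8/17)

T(p) = (76/17, 121/17, -8/17)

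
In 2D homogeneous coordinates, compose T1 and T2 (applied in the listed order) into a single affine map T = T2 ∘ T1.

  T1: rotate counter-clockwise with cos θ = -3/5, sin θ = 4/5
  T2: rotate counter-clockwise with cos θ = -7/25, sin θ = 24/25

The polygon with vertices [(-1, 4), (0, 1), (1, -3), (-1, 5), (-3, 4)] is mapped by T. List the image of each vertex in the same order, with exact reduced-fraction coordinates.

T1 rotate counter-clockwise with cos θ = -3/5, sin θ = 4/5: (-1, 4) → (-13/5, -16/5); (0, 1) → (-4/5, -3/5); (1, -3) → (9/5, 13/5); (-1, 5) → (-17/5, -19/5); (-3, 4) → (-7/5, -24/5)
T2 rotate counter-clockwise with cos θ = -7/25, sin θ = 24/25: (-13/5, -16/5) → (19/5, -8/5); (-4/5, -3/5) → (4/5, -3/5); (9/5, 13/5) → (-3, 1); (-17/5, -19/5) → (23/5, -11/5); (-7/5, -24/5) → (5, 0)

image vertices: (19/5, -8/5), (4/5, -3/5), (-3, 1), (23/5, -11/5), (5, 0)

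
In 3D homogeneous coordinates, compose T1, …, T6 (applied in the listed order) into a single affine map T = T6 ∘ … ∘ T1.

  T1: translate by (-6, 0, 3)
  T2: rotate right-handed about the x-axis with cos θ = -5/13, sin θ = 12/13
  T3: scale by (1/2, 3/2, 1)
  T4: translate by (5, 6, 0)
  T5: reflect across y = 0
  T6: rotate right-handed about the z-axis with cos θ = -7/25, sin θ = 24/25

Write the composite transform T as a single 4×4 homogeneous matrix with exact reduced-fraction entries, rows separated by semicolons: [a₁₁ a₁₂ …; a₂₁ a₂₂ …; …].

T = [-7/50 -36/65 -432/325 394/325; 12/25 -21/130 -126/325 792/325; 0 12/13 -5/13 -15/13; 0 0 0 1]

T1 = [1 0 0 -6; 0 1 0 0; 0 0 1 3; 0 0 0 1]
T2·T1 = [1 0 0 -6; 0 -5/13 -12/13 -36/13; 0 12/13 -5/13 -15/13; 0 0 0 1]
T3·…·T1 = [1/2 0 0 -3; 0 -15/26 -18/13 -54/13; 0 12/13 -5/13 -15/13; 0 0 0 1]
T4·…·T1 = [1/2 0 0 2; 0 -15/26 -18/13 24/13; 0 12/13 -5/13 -15/13; 0 0 0 1]
T5·…·T1 = [1/2 0 0 2; 0 15/26 18/13 -24/13; 0 12/13 -5/13 -15/13; 0 0 0 1]
T6·…·T1 = [-7/50 -36/65 -432/325 394/325; 12/25 -21/130 -126/325 792/325; 0 12/13 -5/13 -15/13; 0 0 0 1]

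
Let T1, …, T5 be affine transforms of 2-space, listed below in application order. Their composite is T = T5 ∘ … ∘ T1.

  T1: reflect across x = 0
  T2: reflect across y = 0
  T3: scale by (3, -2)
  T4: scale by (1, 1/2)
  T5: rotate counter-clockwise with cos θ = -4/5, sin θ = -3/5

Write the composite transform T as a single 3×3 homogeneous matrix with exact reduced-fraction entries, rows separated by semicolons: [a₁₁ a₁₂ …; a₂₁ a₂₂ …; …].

T1 = [-1 0 0; 0 1 0; 0 0 1]
T2·T1 = [-1 0 0; 0 -1 0; 0 0 1]
T3·…·T1 = [-3 0 0; 0 2 0; 0 0 1]
T4·…·T1 = [-3 0 0; 0 1 0; 0 0 1]
T5·…·T1 = [12/5 3/5 0; 9/5 -4/5 0; 0 0 1]

T = [12/5 3/5 0; 9/5 -4/5 0; 0 0 1]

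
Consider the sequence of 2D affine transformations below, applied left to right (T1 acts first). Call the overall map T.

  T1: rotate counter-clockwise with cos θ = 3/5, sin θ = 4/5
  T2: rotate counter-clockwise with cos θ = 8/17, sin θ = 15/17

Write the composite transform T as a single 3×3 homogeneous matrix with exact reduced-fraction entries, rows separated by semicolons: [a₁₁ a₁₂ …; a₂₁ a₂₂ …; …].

T = [-36/85 -77/85 0; 77/85 -36/85 0; 0 0 1]

T1 = [3/5 -4/5 0; 4/5 3/5 0; 0 0 1]
T2·T1 = [-36/85 -77/85 0; 77/85 -36/85 0; 0 0 1]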